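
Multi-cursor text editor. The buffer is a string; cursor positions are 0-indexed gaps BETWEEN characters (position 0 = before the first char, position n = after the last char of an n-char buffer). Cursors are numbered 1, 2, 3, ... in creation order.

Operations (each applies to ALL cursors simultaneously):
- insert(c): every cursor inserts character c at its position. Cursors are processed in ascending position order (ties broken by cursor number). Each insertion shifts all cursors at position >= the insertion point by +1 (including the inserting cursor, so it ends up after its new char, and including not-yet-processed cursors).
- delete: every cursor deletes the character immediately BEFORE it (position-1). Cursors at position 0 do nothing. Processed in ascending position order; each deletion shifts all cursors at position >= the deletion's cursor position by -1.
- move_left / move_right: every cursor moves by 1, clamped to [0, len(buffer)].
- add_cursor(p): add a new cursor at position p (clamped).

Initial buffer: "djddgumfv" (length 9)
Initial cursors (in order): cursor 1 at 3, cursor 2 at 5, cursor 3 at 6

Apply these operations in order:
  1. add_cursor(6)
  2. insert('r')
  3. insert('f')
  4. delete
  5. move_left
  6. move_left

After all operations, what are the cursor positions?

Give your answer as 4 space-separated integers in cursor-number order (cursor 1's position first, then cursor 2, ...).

Answer: 2 5 8 8

Derivation:
After op 1 (add_cursor(6)): buffer="djddgumfv" (len 9), cursors c1@3 c2@5 c3@6 c4@6, authorship .........
After op 2 (insert('r')): buffer="djdrdgrurrmfv" (len 13), cursors c1@4 c2@7 c3@10 c4@10, authorship ...1..2.34...
After op 3 (insert('f')): buffer="djdrfdgrfurrffmfv" (len 17), cursors c1@5 c2@9 c3@14 c4@14, authorship ...11..22.3434...
After op 4 (delete): buffer="djdrdgrurrmfv" (len 13), cursors c1@4 c2@7 c3@10 c4@10, authorship ...1..2.34...
After op 5 (move_left): buffer="djdrdgrurrmfv" (len 13), cursors c1@3 c2@6 c3@9 c4@9, authorship ...1..2.34...
After op 6 (move_left): buffer="djdrdgrurrmfv" (len 13), cursors c1@2 c2@5 c3@8 c4@8, authorship ...1..2.34...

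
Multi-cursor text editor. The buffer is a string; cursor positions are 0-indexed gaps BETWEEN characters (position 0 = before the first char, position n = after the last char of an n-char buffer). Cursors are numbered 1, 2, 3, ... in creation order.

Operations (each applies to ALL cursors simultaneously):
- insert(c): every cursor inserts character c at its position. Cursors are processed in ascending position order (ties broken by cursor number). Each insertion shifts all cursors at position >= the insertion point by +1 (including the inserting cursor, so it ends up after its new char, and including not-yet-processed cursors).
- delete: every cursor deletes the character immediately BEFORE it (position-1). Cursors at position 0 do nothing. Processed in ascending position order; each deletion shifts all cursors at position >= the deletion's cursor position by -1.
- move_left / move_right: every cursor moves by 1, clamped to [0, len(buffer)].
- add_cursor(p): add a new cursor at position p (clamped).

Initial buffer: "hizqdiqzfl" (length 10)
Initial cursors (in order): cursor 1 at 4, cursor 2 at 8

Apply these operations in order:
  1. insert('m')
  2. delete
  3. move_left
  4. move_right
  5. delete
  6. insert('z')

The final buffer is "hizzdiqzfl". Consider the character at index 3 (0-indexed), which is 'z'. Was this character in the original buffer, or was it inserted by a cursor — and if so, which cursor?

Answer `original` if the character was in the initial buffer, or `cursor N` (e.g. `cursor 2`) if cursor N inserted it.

After op 1 (insert('m')): buffer="hizqmdiqzmfl" (len 12), cursors c1@5 c2@10, authorship ....1....2..
After op 2 (delete): buffer="hizqdiqzfl" (len 10), cursors c1@4 c2@8, authorship ..........
After op 3 (move_left): buffer="hizqdiqzfl" (len 10), cursors c1@3 c2@7, authorship ..........
After op 4 (move_right): buffer="hizqdiqzfl" (len 10), cursors c1@4 c2@8, authorship ..........
After op 5 (delete): buffer="hizdiqfl" (len 8), cursors c1@3 c2@6, authorship ........
After op 6 (insert('z')): buffer="hizzdiqzfl" (len 10), cursors c1@4 c2@8, authorship ...1...2..
Authorship (.=original, N=cursor N): . . . 1 . . . 2 . .
Index 3: author = 1

Answer: cursor 1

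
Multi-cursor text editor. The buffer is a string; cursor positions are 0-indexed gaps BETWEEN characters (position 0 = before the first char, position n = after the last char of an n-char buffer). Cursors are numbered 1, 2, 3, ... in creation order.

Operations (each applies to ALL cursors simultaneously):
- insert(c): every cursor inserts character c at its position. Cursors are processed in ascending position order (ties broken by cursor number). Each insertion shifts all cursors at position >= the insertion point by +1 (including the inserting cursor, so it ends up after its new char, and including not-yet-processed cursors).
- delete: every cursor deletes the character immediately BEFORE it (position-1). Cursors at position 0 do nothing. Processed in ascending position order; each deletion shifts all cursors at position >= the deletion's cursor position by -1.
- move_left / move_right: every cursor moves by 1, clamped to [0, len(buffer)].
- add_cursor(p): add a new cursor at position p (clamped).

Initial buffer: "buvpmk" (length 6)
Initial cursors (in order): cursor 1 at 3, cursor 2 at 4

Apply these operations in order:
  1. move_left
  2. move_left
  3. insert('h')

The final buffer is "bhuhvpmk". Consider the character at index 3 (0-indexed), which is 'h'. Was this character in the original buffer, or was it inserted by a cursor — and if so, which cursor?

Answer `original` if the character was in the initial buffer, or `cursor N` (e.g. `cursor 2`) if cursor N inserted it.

After op 1 (move_left): buffer="buvpmk" (len 6), cursors c1@2 c2@3, authorship ......
After op 2 (move_left): buffer="buvpmk" (len 6), cursors c1@1 c2@2, authorship ......
After op 3 (insert('h')): buffer="bhuhvpmk" (len 8), cursors c1@2 c2@4, authorship .1.2....
Authorship (.=original, N=cursor N): . 1 . 2 . . . .
Index 3: author = 2

Answer: cursor 2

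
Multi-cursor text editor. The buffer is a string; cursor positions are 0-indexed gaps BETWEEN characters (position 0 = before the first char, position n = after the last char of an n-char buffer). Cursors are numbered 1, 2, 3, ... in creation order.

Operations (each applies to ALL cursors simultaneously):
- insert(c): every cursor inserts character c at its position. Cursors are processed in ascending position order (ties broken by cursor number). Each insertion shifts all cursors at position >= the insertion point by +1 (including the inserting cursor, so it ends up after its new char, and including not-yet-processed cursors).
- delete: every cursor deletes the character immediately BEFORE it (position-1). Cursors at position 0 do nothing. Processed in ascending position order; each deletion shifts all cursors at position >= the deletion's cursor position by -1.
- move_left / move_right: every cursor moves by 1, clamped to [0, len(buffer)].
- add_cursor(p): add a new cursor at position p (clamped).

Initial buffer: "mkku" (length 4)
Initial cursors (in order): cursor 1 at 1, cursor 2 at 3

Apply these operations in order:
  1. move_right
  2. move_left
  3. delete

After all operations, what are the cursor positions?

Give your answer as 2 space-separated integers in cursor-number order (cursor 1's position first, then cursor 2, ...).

Answer: 0 1

Derivation:
After op 1 (move_right): buffer="mkku" (len 4), cursors c1@2 c2@4, authorship ....
After op 2 (move_left): buffer="mkku" (len 4), cursors c1@1 c2@3, authorship ....
After op 3 (delete): buffer="ku" (len 2), cursors c1@0 c2@1, authorship ..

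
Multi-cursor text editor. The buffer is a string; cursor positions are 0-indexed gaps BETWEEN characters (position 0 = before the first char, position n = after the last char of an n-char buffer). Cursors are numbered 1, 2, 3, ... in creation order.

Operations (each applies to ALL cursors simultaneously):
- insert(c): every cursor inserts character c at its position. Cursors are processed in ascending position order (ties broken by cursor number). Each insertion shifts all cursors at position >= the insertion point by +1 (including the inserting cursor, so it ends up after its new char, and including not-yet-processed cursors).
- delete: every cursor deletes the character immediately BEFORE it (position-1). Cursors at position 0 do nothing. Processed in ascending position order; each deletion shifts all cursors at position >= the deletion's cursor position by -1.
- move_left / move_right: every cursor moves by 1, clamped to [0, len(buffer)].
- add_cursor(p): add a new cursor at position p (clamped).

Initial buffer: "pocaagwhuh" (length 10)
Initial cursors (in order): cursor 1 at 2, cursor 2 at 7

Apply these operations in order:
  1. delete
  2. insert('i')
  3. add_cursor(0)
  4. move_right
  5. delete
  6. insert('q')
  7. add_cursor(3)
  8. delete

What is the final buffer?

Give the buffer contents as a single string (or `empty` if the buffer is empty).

Answer: aagiuh

Derivation:
After op 1 (delete): buffer="pcaaghuh" (len 8), cursors c1@1 c2@5, authorship ........
After op 2 (insert('i')): buffer="picaagihuh" (len 10), cursors c1@2 c2@7, authorship .1....2...
After op 3 (add_cursor(0)): buffer="picaagihuh" (len 10), cursors c3@0 c1@2 c2@7, authorship .1....2...
After op 4 (move_right): buffer="picaagihuh" (len 10), cursors c3@1 c1@3 c2@8, authorship .1....2...
After op 5 (delete): buffer="iaagiuh" (len 7), cursors c3@0 c1@1 c2@5, authorship 1...2..
After op 6 (insert('q')): buffer="qiqaagiquh" (len 10), cursors c3@1 c1@3 c2@8, authorship 311...22..
After op 7 (add_cursor(3)): buffer="qiqaagiquh" (len 10), cursors c3@1 c1@3 c4@3 c2@8, authorship 311...22..
After op 8 (delete): buffer="aagiuh" (len 6), cursors c1@0 c3@0 c4@0 c2@4, authorship ...2..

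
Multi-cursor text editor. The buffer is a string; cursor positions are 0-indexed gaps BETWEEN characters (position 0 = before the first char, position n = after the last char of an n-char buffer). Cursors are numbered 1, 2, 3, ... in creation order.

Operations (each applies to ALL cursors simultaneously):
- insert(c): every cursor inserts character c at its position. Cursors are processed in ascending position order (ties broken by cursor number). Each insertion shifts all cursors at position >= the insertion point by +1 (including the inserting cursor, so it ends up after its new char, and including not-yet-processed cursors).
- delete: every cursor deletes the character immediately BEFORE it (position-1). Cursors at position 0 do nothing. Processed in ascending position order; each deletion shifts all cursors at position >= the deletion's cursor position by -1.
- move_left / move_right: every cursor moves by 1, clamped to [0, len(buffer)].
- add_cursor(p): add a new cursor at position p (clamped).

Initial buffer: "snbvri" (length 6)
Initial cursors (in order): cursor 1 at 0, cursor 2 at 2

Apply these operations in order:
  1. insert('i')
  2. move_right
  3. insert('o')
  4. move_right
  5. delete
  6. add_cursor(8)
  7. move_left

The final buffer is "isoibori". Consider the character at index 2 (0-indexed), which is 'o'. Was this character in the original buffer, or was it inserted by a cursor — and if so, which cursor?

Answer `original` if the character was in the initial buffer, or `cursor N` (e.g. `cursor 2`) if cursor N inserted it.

Answer: cursor 1

Derivation:
After op 1 (insert('i')): buffer="isnibvri" (len 8), cursors c1@1 c2@4, authorship 1..2....
After op 2 (move_right): buffer="isnibvri" (len 8), cursors c1@2 c2@5, authorship 1..2....
After op 3 (insert('o')): buffer="isonibovri" (len 10), cursors c1@3 c2@7, authorship 1.1.2.2...
After op 4 (move_right): buffer="isonibovri" (len 10), cursors c1@4 c2@8, authorship 1.1.2.2...
After op 5 (delete): buffer="isoibori" (len 8), cursors c1@3 c2@6, authorship 1.12.2..
After op 6 (add_cursor(8)): buffer="isoibori" (len 8), cursors c1@3 c2@6 c3@8, authorship 1.12.2..
After op 7 (move_left): buffer="isoibori" (len 8), cursors c1@2 c2@5 c3@7, authorship 1.12.2..
Authorship (.=original, N=cursor N): 1 . 1 2 . 2 . .
Index 2: author = 1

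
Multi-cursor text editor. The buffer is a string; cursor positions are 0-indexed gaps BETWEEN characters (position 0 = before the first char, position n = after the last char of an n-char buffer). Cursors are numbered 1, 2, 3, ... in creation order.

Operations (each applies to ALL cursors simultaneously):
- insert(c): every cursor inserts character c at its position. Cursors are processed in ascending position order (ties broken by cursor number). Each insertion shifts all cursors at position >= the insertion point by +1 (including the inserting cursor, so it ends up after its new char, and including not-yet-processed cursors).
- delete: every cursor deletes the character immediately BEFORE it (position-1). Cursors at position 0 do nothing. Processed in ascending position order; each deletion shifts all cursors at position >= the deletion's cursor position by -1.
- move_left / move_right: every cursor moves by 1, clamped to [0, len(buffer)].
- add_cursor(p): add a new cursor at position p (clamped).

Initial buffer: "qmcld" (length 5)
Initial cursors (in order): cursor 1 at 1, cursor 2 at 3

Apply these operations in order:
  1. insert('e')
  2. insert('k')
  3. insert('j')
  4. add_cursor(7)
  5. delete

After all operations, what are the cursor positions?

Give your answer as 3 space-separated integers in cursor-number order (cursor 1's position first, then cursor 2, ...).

After op 1 (insert('e')): buffer="qemceld" (len 7), cursors c1@2 c2@5, authorship .1..2..
After op 2 (insert('k')): buffer="qekmcekld" (len 9), cursors c1@3 c2@7, authorship .11..22..
After op 3 (insert('j')): buffer="qekjmcekjld" (len 11), cursors c1@4 c2@9, authorship .111..222..
After op 4 (add_cursor(7)): buffer="qekjmcekjld" (len 11), cursors c1@4 c3@7 c2@9, authorship .111..222..
After op 5 (delete): buffer="qekmckld" (len 8), cursors c1@3 c3@5 c2@6, authorship .11..2..

Answer: 3 6 5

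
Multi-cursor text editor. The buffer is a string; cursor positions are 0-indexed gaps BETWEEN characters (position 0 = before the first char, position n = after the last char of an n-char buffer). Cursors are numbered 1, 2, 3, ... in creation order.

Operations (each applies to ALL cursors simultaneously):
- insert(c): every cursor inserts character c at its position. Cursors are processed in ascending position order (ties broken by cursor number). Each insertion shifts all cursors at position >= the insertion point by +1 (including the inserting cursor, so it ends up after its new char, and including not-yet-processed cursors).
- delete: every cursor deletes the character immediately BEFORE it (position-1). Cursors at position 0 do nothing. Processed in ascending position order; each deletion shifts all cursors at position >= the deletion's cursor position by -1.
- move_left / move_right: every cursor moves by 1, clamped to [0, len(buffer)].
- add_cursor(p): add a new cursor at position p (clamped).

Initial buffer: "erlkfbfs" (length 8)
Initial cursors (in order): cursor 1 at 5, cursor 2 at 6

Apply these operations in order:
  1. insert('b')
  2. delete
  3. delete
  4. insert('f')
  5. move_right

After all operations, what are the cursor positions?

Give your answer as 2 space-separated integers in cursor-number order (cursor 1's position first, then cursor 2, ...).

After op 1 (insert('b')): buffer="erlkfbbbfs" (len 10), cursors c1@6 c2@8, authorship .....1.2..
After op 2 (delete): buffer="erlkfbfs" (len 8), cursors c1@5 c2@6, authorship ........
After op 3 (delete): buffer="erlkfs" (len 6), cursors c1@4 c2@4, authorship ......
After op 4 (insert('f')): buffer="erlkfffs" (len 8), cursors c1@6 c2@6, authorship ....12..
After op 5 (move_right): buffer="erlkfffs" (len 8), cursors c1@7 c2@7, authorship ....12..

Answer: 7 7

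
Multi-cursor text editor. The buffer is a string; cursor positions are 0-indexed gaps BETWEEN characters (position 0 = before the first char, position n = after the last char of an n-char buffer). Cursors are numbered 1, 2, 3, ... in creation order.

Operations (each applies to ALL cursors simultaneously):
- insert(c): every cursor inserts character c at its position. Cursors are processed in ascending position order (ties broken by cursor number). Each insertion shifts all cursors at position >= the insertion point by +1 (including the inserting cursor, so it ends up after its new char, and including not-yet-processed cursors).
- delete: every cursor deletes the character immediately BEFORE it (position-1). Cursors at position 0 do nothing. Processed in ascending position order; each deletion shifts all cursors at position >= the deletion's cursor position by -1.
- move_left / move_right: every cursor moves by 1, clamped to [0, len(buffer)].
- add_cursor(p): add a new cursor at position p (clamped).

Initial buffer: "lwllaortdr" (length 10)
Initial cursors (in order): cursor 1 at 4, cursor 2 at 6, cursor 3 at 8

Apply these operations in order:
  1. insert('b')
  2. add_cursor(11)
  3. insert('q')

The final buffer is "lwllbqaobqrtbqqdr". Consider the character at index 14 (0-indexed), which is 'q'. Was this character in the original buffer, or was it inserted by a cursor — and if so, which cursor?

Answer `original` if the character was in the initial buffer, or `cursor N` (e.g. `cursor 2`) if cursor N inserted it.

After op 1 (insert('b')): buffer="lwllbaobrtbdr" (len 13), cursors c1@5 c2@8 c3@11, authorship ....1..2..3..
After op 2 (add_cursor(11)): buffer="lwllbaobrtbdr" (len 13), cursors c1@5 c2@8 c3@11 c4@11, authorship ....1..2..3..
After op 3 (insert('q')): buffer="lwllbqaobqrtbqqdr" (len 17), cursors c1@6 c2@10 c3@15 c4@15, authorship ....11..22..334..
Authorship (.=original, N=cursor N): . . . . 1 1 . . 2 2 . . 3 3 4 . .
Index 14: author = 4

Answer: cursor 4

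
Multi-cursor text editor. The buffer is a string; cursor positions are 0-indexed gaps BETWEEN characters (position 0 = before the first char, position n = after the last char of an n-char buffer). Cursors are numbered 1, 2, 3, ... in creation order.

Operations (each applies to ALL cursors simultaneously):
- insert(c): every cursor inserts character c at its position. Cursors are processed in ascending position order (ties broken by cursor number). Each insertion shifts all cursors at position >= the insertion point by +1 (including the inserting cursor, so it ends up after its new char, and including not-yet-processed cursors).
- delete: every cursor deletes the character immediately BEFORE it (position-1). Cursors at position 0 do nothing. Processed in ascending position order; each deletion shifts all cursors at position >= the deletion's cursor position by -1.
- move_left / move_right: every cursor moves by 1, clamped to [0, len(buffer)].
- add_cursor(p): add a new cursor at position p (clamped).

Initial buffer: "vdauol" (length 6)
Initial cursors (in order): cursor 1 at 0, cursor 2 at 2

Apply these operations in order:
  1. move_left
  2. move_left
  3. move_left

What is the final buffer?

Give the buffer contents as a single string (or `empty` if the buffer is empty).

Answer: vdauol

Derivation:
After op 1 (move_left): buffer="vdauol" (len 6), cursors c1@0 c2@1, authorship ......
After op 2 (move_left): buffer="vdauol" (len 6), cursors c1@0 c2@0, authorship ......
After op 3 (move_left): buffer="vdauol" (len 6), cursors c1@0 c2@0, authorship ......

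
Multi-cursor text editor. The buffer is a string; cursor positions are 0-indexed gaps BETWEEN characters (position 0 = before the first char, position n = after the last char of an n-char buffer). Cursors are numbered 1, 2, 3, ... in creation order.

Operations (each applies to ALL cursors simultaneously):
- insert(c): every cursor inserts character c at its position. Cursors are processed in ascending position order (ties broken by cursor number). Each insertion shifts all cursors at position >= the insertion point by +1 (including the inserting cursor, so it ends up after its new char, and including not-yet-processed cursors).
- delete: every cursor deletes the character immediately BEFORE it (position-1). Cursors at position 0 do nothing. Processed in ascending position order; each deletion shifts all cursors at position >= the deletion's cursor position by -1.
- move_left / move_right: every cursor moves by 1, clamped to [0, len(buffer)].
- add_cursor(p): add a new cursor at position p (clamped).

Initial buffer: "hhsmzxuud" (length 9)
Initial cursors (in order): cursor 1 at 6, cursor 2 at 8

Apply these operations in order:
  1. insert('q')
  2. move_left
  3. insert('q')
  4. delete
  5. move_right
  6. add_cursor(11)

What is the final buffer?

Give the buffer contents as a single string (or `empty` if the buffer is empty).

After op 1 (insert('q')): buffer="hhsmzxquuqd" (len 11), cursors c1@7 c2@10, authorship ......1..2.
After op 2 (move_left): buffer="hhsmzxquuqd" (len 11), cursors c1@6 c2@9, authorship ......1..2.
After op 3 (insert('q')): buffer="hhsmzxqquuqqd" (len 13), cursors c1@7 c2@11, authorship ......11..22.
After op 4 (delete): buffer="hhsmzxquuqd" (len 11), cursors c1@6 c2@9, authorship ......1..2.
After op 5 (move_right): buffer="hhsmzxquuqd" (len 11), cursors c1@7 c2@10, authorship ......1..2.
After op 6 (add_cursor(11)): buffer="hhsmzxquuqd" (len 11), cursors c1@7 c2@10 c3@11, authorship ......1..2.

Answer: hhsmzxquuqd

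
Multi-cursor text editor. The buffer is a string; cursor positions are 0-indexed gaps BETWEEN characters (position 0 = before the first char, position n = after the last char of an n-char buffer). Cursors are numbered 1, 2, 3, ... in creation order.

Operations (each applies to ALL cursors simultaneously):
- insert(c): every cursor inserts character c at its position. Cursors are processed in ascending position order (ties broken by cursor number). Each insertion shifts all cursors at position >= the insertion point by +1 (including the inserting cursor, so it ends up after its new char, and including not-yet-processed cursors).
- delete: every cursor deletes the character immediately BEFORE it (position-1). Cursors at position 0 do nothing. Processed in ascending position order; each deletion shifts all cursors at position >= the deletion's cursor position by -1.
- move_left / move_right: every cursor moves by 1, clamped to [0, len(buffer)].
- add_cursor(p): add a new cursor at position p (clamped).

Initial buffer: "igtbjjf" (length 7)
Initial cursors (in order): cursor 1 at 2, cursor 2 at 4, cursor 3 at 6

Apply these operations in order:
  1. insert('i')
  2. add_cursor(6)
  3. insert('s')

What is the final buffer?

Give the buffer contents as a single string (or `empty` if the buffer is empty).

After op 1 (insert('i')): buffer="igitbijjif" (len 10), cursors c1@3 c2@6 c3@9, authorship ..1..2..3.
After op 2 (add_cursor(6)): buffer="igitbijjif" (len 10), cursors c1@3 c2@6 c4@6 c3@9, authorship ..1..2..3.
After op 3 (insert('s')): buffer="igistbissjjisf" (len 14), cursors c1@4 c2@9 c4@9 c3@13, authorship ..11..224..33.

Answer: igistbissjjisf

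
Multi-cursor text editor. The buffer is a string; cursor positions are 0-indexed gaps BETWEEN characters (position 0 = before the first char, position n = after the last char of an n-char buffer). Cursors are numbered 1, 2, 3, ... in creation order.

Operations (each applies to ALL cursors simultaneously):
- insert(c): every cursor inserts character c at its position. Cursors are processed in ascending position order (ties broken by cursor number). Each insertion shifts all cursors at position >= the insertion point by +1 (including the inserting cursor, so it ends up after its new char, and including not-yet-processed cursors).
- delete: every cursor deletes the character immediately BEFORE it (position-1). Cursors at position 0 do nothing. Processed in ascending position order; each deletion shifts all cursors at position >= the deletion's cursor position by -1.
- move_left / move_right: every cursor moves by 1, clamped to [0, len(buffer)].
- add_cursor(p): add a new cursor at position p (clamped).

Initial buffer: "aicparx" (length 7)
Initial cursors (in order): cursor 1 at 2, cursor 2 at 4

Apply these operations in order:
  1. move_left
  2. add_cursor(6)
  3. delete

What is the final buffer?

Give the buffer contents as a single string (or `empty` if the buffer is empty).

Answer: ipax

Derivation:
After op 1 (move_left): buffer="aicparx" (len 7), cursors c1@1 c2@3, authorship .......
After op 2 (add_cursor(6)): buffer="aicparx" (len 7), cursors c1@1 c2@3 c3@6, authorship .......
After op 3 (delete): buffer="ipax" (len 4), cursors c1@0 c2@1 c3@3, authorship ....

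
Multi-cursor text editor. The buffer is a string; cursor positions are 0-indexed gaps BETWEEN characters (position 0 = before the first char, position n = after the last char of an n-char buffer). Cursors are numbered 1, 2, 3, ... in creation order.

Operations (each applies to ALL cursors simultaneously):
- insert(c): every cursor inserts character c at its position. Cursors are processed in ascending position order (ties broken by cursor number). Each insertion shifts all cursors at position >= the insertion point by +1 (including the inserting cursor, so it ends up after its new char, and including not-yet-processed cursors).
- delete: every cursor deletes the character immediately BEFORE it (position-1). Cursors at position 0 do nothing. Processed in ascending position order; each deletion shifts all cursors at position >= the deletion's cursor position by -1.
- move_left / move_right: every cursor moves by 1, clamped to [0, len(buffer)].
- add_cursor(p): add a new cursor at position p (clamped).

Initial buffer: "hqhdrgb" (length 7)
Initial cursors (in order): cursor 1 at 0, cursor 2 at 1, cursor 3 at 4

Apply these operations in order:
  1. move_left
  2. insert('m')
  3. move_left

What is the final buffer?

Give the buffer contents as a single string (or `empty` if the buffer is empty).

After op 1 (move_left): buffer="hqhdrgb" (len 7), cursors c1@0 c2@0 c3@3, authorship .......
After op 2 (insert('m')): buffer="mmhqhmdrgb" (len 10), cursors c1@2 c2@2 c3@6, authorship 12...3....
After op 3 (move_left): buffer="mmhqhmdrgb" (len 10), cursors c1@1 c2@1 c3@5, authorship 12...3....

Answer: mmhqhmdrgb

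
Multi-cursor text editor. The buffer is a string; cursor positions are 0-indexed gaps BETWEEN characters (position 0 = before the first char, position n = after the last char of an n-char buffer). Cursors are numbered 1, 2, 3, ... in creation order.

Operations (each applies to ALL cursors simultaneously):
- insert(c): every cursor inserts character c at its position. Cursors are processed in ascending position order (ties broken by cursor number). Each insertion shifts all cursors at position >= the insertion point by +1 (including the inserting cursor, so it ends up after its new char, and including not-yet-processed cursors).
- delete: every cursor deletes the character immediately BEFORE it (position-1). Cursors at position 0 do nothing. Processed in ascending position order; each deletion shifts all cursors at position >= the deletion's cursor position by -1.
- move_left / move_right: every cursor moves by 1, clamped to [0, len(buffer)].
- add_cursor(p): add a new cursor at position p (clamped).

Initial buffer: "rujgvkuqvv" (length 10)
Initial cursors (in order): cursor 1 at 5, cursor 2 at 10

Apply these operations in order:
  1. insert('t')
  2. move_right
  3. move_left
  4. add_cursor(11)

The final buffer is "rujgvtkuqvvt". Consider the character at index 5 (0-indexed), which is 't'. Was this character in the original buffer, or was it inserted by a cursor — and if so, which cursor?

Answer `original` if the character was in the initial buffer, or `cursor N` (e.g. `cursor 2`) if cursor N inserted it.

After op 1 (insert('t')): buffer="rujgvtkuqvvt" (len 12), cursors c1@6 c2@12, authorship .....1.....2
After op 2 (move_right): buffer="rujgvtkuqvvt" (len 12), cursors c1@7 c2@12, authorship .....1.....2
After op 3 (move_left): buffer="rujgvtkuqvvt" (len 12), cursors c1@6 c2@11, authorship .....1.....2
After op 4 (add_cursor(11)): buffer="rujgvtkuqvvt" (len 12), cursors c1@6 c2@11 c3@11, authorship .....1.....2
Authorship (.=original, N=cursor N): . . . . . 1 . . . . . 2
Index 5: author = 1

Answer: cursor 1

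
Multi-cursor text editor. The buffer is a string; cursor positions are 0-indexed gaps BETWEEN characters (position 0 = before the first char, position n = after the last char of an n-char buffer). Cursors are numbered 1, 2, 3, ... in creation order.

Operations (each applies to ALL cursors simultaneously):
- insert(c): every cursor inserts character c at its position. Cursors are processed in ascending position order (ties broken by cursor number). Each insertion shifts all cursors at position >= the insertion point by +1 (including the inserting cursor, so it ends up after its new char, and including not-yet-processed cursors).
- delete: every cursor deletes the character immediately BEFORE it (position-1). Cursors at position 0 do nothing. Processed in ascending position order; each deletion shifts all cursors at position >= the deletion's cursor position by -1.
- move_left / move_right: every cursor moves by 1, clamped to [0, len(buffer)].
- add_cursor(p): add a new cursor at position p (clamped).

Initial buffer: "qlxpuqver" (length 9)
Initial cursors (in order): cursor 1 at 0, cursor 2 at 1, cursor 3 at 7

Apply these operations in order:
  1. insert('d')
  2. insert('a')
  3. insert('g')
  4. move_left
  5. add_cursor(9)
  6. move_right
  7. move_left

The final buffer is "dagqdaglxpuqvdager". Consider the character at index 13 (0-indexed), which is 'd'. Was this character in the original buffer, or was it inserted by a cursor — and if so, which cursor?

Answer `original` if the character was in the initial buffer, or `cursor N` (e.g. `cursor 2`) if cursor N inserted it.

After op 1 (insert('d')): buffer="dqdlxpuqvder" (len 12), cursors c1@1 c2@3 c3@10, authorship 1.2......3..
After op 2 (insert('a')): buffer="daqdalxpuqvdaer" (len 15), cursors c1@2 c2@5 c3@13, authorship 11.22......33..
After op 3 (insert('g')): buffer="dagqdaglxpuqvdager" (len 18), cursors c1@3 c2@7 c3@16, authorship 111.222......333..
After op 4 (move_left): buffer="dagqdaglxpuqvdager" (len 18), cursors c1@2 c2@6 c3@15, authorship 111.222......333..
After op 5 (add_cursor(9)): buffer="dagqdaglxpuqvdager" (len 18), cursors c1@2 c2@6 c4@9 c3@15, authorship 111.222......333..
After op 6 (move_right): buffer="dagqdaglxpuqvdager" (len 18), cursors c1@3 c2@7 c4@10 c3@16, authorship 111.222......333..
After op 7 (move_left): buffer="dagqdaglxpuqvdager" (len 18), cursors c1@2 c2@6 c4@9 c3@15, authorship 111.222......333..
Authorship (.=original, N=cursor N): 1 1 1 . 2 2 2 . . . . . . 3 3 3 . .
Index 13: author = 3

Answer: cursor 3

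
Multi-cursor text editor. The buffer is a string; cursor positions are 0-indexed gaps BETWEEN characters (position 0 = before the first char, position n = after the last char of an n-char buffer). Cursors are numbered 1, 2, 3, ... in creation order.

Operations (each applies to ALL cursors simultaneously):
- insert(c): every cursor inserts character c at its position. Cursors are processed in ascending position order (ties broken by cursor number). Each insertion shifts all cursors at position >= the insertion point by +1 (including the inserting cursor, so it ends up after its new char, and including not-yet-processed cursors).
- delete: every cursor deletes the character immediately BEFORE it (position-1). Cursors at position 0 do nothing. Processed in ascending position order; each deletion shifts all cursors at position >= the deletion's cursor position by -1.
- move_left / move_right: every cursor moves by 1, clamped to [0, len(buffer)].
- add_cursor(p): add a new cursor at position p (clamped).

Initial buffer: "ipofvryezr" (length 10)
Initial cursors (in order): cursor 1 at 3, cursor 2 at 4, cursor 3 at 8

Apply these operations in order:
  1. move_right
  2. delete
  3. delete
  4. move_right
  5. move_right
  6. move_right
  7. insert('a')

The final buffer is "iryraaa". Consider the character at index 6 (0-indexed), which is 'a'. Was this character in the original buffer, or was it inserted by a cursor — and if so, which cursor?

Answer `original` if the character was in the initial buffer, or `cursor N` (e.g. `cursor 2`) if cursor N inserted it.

Answer: cursor 3

Derivation:
After op 1 (move_right): buffer="ipofvryezr" (len 10), cursors c1@4 c2@5 c3@9, authorship ..........
After op 2 (delete): buffer="iporyer" (len 7), cursors c1@3 c2@3 c3@6, authorship .......
After op 3 (delete): buffer="iryr" (len 4), cursors c1@1 c2@1 c3@3, authorship ....
After op 4 (move_right): buffer="iryr" (len 4), cursors c1@2 c2@2 c3@4, authorship ....
After op 5 (move_right): buffer="iryr" (len 4), cursors c1@3 c2@3 c3@4, authorship ....
After op 6 (move_right): buffer="iryr" (len 4), cursors c1@4 c2@4 c3@4, authorship ....
After op 7 (insert('a')): buffer="iryraaa" (len 7), cursors c1@7 c2@7 c3@7, authorship ....123
Authorship (.=original, N=cursor N): . . . . 1 2 3
Index 6: author = 3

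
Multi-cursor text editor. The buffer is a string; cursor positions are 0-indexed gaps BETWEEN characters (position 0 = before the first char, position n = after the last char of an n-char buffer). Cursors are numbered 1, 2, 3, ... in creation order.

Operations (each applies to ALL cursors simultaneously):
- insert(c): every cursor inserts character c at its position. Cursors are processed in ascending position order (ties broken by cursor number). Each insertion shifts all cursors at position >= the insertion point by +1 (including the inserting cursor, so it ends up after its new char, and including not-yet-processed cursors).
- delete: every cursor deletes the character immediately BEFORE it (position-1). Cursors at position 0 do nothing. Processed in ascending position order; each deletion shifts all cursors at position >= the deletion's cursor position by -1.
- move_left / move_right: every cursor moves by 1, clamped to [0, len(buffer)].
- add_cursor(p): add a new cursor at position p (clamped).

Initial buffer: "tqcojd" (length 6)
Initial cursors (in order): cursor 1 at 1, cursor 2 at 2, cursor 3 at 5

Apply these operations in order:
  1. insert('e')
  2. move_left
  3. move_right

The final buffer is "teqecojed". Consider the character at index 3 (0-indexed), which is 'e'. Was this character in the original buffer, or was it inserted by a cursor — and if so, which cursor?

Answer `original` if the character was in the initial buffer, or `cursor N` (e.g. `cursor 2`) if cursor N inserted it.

Answer: cursor 2

Derivation:
After op 1 (insert('e')): buffer="teqecojed" (len 9), cursors c1@2 c2@4 c3@8, authorship .1.2...3.
After op 2 (move_left): buffer="teqecojed" (len 9), cursors c1@1 c2@3 c3@7, authorship .1.2...3.
After op 3 (move_right): buffer="teqecojed" (len 9), cursors c1@2 c2@4 c3@8, authorship .1.2...3.
Authorship (.=original, N=cursor N): . 1 . 2 . . . 3 .
Index 3: author = 2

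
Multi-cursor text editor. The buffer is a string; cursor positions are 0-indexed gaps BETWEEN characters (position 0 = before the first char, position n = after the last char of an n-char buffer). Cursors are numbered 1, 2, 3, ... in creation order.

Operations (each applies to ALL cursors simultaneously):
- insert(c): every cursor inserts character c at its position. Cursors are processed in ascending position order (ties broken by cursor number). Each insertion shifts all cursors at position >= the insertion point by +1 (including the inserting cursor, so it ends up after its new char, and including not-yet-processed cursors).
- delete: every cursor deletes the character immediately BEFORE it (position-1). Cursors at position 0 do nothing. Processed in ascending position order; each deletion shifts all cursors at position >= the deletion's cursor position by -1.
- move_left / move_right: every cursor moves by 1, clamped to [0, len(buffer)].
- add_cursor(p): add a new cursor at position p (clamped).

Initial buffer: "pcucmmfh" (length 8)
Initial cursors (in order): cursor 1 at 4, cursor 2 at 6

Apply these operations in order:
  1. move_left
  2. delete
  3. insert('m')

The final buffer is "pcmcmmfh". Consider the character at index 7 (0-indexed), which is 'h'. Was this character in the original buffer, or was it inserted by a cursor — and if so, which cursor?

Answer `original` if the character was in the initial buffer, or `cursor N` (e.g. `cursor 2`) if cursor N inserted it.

Answer: original

Derivation:
After op 1 (move_left): buffer="pcucmmfh" (len 8), cursors c1@3 c2@5, authorship ........
After op 2 (delete): buffer="pccmfh" (len 6), cursors c1@2 c2@3, authorship ......
After op 3 (insert('m')): buffer="pcmcmmfh" (len 8), cursors c1@3 c2@5, authorship ..1.2...
Authorship (.=original, N=cursor N): . . 1 . 2 . . .
Index 7: author = original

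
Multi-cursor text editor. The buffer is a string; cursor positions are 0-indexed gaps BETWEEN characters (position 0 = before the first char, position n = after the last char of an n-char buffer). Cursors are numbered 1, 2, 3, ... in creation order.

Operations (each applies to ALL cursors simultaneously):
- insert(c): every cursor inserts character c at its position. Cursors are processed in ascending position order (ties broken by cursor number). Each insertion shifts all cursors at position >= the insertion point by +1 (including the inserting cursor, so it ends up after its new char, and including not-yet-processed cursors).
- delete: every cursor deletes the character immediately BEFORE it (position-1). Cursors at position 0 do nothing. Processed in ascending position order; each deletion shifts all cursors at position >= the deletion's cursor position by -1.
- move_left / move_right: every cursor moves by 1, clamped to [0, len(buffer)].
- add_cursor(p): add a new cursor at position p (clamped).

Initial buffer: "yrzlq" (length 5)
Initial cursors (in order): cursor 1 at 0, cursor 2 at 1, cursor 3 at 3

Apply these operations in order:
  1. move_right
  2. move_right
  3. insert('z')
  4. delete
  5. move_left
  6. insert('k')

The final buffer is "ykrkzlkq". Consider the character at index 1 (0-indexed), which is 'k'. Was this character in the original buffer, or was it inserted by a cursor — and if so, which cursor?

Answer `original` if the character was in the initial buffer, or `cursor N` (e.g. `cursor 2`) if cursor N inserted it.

After op 1 (move_right): buffer="yrzlq" (len 5), cursors c1@1 c2@2 c3@4, authorship .....
After op 2 (move_right): buffer="yrzlq" (len 5), cursors c1@2 c2@3 c3@5, authorship .....
After op 3 (insert('z')): buffer="yrzzzlqz" (len 8), cursors c1@3 c2@5 c3@8, authorship ..1.2..3
After op 4 (delete): buffer="yrzlq" (len 5), cursors c1@2 c2@3 c3@5, authorship .....
After op 5 (move_left): buffer="yrzlq" (len 5), cursors c1@1 c2@2 c3@4, authorship .....
After op 6 (insert('k')): buffer="ykrkzlkq" (len 8), cursors c1@2 c2@4 c3@7, authorship .1.2..3.
Authorship (.=original, N=cursor N): . 1 . 2 . . 3 .
Index 1: author = 1

Answer: cursor 1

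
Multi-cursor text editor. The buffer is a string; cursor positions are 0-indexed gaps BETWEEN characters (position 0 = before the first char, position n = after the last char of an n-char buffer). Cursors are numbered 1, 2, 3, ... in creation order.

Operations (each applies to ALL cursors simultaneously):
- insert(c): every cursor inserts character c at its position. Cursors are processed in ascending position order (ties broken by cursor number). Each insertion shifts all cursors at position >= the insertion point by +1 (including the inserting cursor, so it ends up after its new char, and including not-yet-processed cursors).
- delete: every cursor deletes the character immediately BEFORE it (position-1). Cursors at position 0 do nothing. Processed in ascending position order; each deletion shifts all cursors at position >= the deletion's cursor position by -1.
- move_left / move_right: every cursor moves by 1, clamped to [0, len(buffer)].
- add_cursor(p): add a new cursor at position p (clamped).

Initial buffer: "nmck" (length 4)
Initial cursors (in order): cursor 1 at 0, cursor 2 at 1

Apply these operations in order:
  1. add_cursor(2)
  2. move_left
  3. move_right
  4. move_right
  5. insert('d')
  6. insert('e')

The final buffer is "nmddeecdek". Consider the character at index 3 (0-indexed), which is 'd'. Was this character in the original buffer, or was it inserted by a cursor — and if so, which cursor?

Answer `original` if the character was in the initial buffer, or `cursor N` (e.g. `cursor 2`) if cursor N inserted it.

Answer: cursor 2

Derivation:
After op 1 (add_cursor(2)): buffer="nmck" (len 4), cursors c1@0 c2@1 c3@2, authorship ....
After op 2 (move_left): buffer="nmck" (len 4), cursors c1@0 c2@0 c3@1, authorship ....
After op 3 (move_right): buffer="nmck" (len 4), cursors c1@1 c2@1 c3@2, authorship ....
After op 4 (move_right): buffer="nmck" (len 4), cursors c1@2 c2@2 c3@3, authorship ....
After op 5 (insert('d')): buffer="nmddcdk" (len 7), cursors c1@4 c2@4 c3@6, authorship ..12.3.
After op 6 (insert('e')): buffer="nmddeecdek" (len 10), cursors c1@6 c2@6 c3@9, authorship ..1212.33.
Authorship (.=original, N=cursor N): . . 1 2 1 2 . 3 3 .
Index 3: author = 2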